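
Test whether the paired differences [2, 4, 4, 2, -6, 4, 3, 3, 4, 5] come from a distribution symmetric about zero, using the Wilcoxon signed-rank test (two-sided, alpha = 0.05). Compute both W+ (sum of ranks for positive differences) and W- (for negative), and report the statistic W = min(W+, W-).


Step 1: Drop any zero differences (none here) and take |d_i|.
|d| = [2, 4, 4, 2, 6, 4, 3, 3, 4, 5]
Step 2: Midrank |d_i| (ties get averaged ranks).
ranks: |2|->1.5, |4|->6.5, |4|->6.5, |2|->1.5, |6|->10, |4|->6.5, |3|->3.5, |3|->3.5, |4|->6.5, |5|->9
Step 3: Attach original signs; sum ranks with positive sign and with negative sign.
W+ = 1.5 + 6.5 + 6.5 + 1.5 + 6.5 + 3.5 + 3.5 + 6.5 + 9 = 45
W- = 10 = 10
(Check: W+ + W- = 55 should equal n(n+1)/2 = 55.)
Step 4: Test statistic W = min(W+, W-) = 10.
Step 5: Ties in |d|, so use the tie-corrected normal approximation.
        E[W] = n(n+1)/4 = 10*11/4 = 27.5.
        Tie groups: |d|=2 (t=2), |d|=3 (t=2), |d|=4 (t=4); sum(t^3 - t) = 72.
        Var[W] = n(n+1)(2n+1)/24 - sum(t^3-t)/48 = 2310/24 - 72/48 = 94.75.
        z = (W - E[W]) / sqrt(Var[W]) = (10 - 27.5) / 9.7340 = -1.7978.
        Two-sided p = 2*Phi(z) = 0.072204.
Step 6: alpha = 0.05. fail to reject H0.

W+ = 45, W- = 10, W = min = 10, p = 0.072204, fail to reject H0.


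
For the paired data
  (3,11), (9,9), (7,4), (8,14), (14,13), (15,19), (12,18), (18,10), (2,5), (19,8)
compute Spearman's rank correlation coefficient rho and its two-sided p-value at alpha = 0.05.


Step 1: Rank x and y separately (midranks; no ties here).
rank(x): 3->2, 9->5, 7->3, 8->4, 14->7, 15->8, 12->6, 18->9, 2->1, 19->10
rank(y): 11->6, 9->4, 4->1, 14->8, 13->7, 19->10, 18->9, 10->5, 5->2, 8->3
Step 2: d_i = R_x(i) - R_y(i); compute d_i^2.
  (2-6)^2=16, (5-4)^2=1, (3-1)^2=4, (4-8)^2=16, (7-7)^2=0, (8-10)^2=4, (6-9)^2=9, (9-5)^2=16, (1-2)^2=1, (10-3)^2=49
sum(d^2) = 116.
Step 3: rho = 1 - 6*116 / (10*(10^2 - 1)) = 1 - 696/990 = 0.296970.
Step 4: Under H0, t = rho * sqrt((n-2)/(1-rho^2)) = 0.8796 ~ t(8).
Step 5: Two-sided p-value from the t-distribution with 8 df = 0.404702.
Step 6: alpha = 0.05. fail to reject H0.

rho = 0.2970, p = 0.404702, fail to reject H0 at alpha = 0.05.


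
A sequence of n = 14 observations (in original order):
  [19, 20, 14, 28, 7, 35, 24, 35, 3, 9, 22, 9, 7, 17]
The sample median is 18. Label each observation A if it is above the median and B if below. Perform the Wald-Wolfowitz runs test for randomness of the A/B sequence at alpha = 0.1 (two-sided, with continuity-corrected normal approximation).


Step 1: Compute median = 18; label A = above, B = below.
Labels in order: AABABAAABBABBB  (n_A = 7, n_B = 7)
Step 2: Count runs R = 8.
Step 3: Under H0 (random ordering), E[R] = 2*n_A*n_B/(n_A+n_B) + 1 = 2*7*7/14 + 1 = 8.0000.
        Var[R] = 2*n_A*n_B*(2*n_A*n_B - n_A - n_B) / ((n_A+n_B)^2 * (n_A+n_B-1)) = 8232/2548 = 3.2308.
        SD[R] = 1.7974.
Step 4: R = E[R], so z = 0 with no continuity correction.
Step 5: Two-sided p-value via normal approximation = 2*(1 - Phi(|z|)) = 1.000000.
Step 6: alpha = 0.1. fail to reject H0.

R = 8, z = 0.0000, p = 1.000000, fail to reject H0.


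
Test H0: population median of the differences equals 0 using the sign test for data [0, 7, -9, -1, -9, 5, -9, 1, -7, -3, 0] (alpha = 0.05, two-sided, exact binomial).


Step 1: Discard zero differences. Original n = 11; n_eff = number of nonzero differences = 9.
Nonzero differences (with sign): +7, -9, -1, -9, +5, -9, +1, -7, -3
Step 2: Count signs: positive = 3, negative = 6.
Step 3: Under H0: P(positive) = 0.5, so the number of positives S ~ Bin(9, 0.5).
Step 4: Two-sided exact p-value = sum of Bin(9,0.5) probabilities at or below the observed probability = 0.507812.
Step 5: alpha = 0.05. fail to reject H0.

n_eff = 9, pos = 3, neg = 6, p = 0.507812, fail to reject H0.


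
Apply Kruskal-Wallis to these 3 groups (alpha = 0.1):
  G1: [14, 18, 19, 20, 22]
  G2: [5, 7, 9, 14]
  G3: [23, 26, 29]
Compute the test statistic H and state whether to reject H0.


Step 1: Combine all N = 12 observations and assign midranks.
sorted (value, group, rank): (5,G2,1), (7,G2,2), (9,G2,3), (14,G1,4.5), (14,G2,4.5), (18,G1,6), (19,G1,7), (20,G1,8), (22,G1,9), (23,G3,10), (26,G3,11), (29,G3,12)
Step 2: Sum ranks within each group.
R_1 = 34.5 (n_1 = 5)
R_2 = 10.5 (n_2 = 4)
R_3 = 33 (n_3 = 3)
Step 3: H = 12/(N(N+1)) * sum(R_i^2/n_i) - 3(N+1)
     = 12/(12*13) * (34.5^2/5 + 10.5^2/4 + 33^2/3) - 3*13
     = 0.076923 * 628.612 - 39
     = 9.354808.
Step 4: Ties present; correction factor C = 1 - 6/(12^3 - 12) = 0.996503. Corrected H = 9.354808 / 0.996503 = 9.387632.
Step 5: Under H0, H ~ chi^2(2); p-value = 0.009152.
Step 6: alpha = 0.1. reject H0.

H = 9.3876, df = 2, p = 0.009152, reject H0.


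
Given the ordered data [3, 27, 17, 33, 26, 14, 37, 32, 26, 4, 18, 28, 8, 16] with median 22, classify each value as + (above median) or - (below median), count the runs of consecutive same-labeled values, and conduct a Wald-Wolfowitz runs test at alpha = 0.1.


Step 1: Compute median = 22; label A = above, B = below.
Labels in order: BABAABAAABBABB  (n_A = 7, n_B = 7)
Step 2: Count runs R = 9.
Step 3: Under H0 (random ordering), E[R] = 2*n_A*n_B/(n_A+n_B) + 1 = 2*7*7/14 + 1 = 8.0000.
        Var[R] = 2*n_A*n_B*(2*n_A*n_B - n_A - n_B) / ((n_A+n_B)^2 * (n_A+n_B-1)) = 8232/2548 = 3.2308.
        SD[R] = 1.7974.
Step 4: Continuity-corrected z = (R - 0.5 - E[R]) / SD[R] = (9 - 0.5 - 8.0000) / 1.7974 = 0.2782.
Step 5: Two-sided p-value via normal approximation = 2*(1 - Phi(|z|)) = 0.780879.
Step 6: alpha = 0.1. fail to reject H0.

R = 9, z = 0.2782, p = 0.780879, fail to reject H0.


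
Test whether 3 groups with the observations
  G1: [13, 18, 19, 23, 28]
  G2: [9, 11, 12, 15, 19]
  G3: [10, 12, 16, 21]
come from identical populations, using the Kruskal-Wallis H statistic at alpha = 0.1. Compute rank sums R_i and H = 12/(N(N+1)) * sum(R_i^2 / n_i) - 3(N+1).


Step 1: Combine all N = 14 observations and assign midranks.
sorted (value, group, rank): (9,G2,1), (10,G3,2), (11,G2,3), (12,G2,4.5), (12,G3,4.5), (13,G1,6), (15,G2,7), (16,G3,8), (18,G1,9), (19,G1,10.5), (19,G2,10.5), (21,G3,12), (23,G1,13), (28,G1,14)
Step 2: Sum ranks within each group.
R_1 = 52.5 (n_1 = 5)
R_2 = 26 (n_2 = 5)
R_3 = 26.5 (n_3 = 4)
Step 3: H = 12/(N(N+1)) * sum(R_i^2/n_i) - 3(N+1)
     = 12/(14*15) * (52.5^2/5 + 26^2/5 + 26.5^2/4) - 3*15
     = 0.057143 * 862.013 - 45
     = 4.257857.
Step 4: Ties present; correction factor C = 1 - 12/(14^3 - 14) = 0.995604. Corrected H = 4.257857 / 0.995604 = 4.276656.
Step 5: Under H0, H ~ chi^2(2); p-value = 0.117852.
Step 6: alpha = 0.1. fail to reject H0.

H = 4.2767, df = 2, p = 0.117852, fail to reject H0.


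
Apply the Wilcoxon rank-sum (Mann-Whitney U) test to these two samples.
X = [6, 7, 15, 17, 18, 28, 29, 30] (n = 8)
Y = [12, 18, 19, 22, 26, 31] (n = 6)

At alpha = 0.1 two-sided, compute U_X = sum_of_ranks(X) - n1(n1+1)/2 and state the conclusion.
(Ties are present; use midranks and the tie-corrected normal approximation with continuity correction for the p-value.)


Step 1: Combine and sort all 14 observations; assign midranks.
sorted (value, group): (6,X), (7,X), (12,Y), (15,X), (17,X), (18,X), (18,Y), (19,Y), (22,Y), (26,Y), (28,X), (29,X), (30,X), (31,Y)
ranks: 6->1, 7->2, 12->3, 15->4, 17->5, 18->6.5, 18->6.5, 19->8, 22->9, 26->10, 28->11, 29->12, 30->13, 31->14
Step 2: Rank sum for X: R1 = 1 + 2 + 4 + 5 + 6.5 + 11 + 12 + 13 = 54.5.
Step 3: U_X = R1 - n1(n1+1)/2 = 54.5 - 8*9/2 = 54.5 - 36 = 18.5.
       U_Y = n1*n2 - U_X = 48 - 18.5 = 29.5.
Step 4: Ties are present, so use the tie-corrected normal approximation (with continuity correction) for the p-value.
Step 5: p-value = 0.518145; compare to alpha = 0.1. fail to reject H0.

U_X = 18.5, p = 0.518145, fail to reject H0 at alpha = 0.1.


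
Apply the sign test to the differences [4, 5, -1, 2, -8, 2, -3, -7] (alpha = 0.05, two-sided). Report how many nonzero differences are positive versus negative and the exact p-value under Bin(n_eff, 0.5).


Step 1: Discard zero differences. Original n = 8; n_eff = number of nonzero differences = 8.
Nonzero differences (with sign): +4, +5, -1, +2, -8, +2, -3, -7
Step 2: Count signs: positive = 4, negative = 4.
Step 3: Under H0: P(positive) = 0.5, so the number of positives S ~ Bin(8, 0.5).
Step 4: Two-sided exact p-value = sum of Bin(8,0.5) probabilities at or below the observed probability = 1.000000.
Step 5: alpha = 0.05. fail to reject H0.

n_eff = 8, pos = 4, neg = 4, p = 1.000000, fail to reject H0.


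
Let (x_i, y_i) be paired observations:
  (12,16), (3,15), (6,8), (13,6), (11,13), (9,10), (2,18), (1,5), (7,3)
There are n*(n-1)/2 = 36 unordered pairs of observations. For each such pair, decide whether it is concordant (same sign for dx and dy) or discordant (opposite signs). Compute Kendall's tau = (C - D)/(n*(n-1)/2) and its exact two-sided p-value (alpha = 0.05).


Step 1: Enumerate the 36 unordered pairs (i,j) with i<j and classify each by sign(x_j-x_i) * sign(y_j-y_i).
  (1,2):dx=-9,dy=-1->C; (1,3):dx=-6,dy=-8->C; (1,4):dx=+1,dy=-10->D; (1,5):dx=-1,dy=-3->C
  (1,6):dx=-3,dy=-6->C; (1,7):dx=-10,dy=+2->D; (1,8):dx=-11,dy=-11->C; (1,9):dx=-5,dy=-13->C
  (2,3):dx=+3,dy=-7->D; (2,4):dx=+10,dy=-9->D; (2,5):dx=+8,dy=-2->D; (2,6):dx=+6,dy=-5->D
  (2,7):dx=-1,dy=+3->D; (2,8):dx=-2,dy=-10->C; (2,9):dx=+4,dy=-12->D; (3,4):dx=+7,dy=-2->D
  (3,5):dx=+5,dy=+5->C; (3,6):dx=+3,dy=+2->C; (3,7):dx=-4,dy=+10->D; (3,8):dx=-5,dy=-3->C
  (3,9):dx=+1,dy=-5->D; (4,5):dx=-2,dy=+7->D; (4,6):dx=-4,dy=+4->D; (4,7):dx=-11,dy=+12->D
  (4,8):dx=-12,dy=-1->C; (4,9):dx=-6,dy=-3->C; (5,6):dx=-2,dy=-3->C; (5,7):dx=-9,dy=+5->D
  (5,8):dx=-10,dy=-8->C; (5,9):dx=-4,dy=-10->C; (6,7):dx=-7,dy=+8->D; (6,8):dx=-8,dy=-5->C
  (6,9):dx=-2,dy=-7->C; (7,8):dx=-1,dy=-13->C; (7,9):dx=+5,dy=-15->D; (8,9):dx=+6,dy=-2->D
Step 2: C = 18, D = 18, total pairs = 36.
Step 3: tau = (C - D)/(n(n-1)/2) = (18 - 18)/36 = 0.000000.
Step 4: Exact two-sided p-value (enumerate n! = 362880 permutations of y under H0): p = 1.000000.
Step 5: alpha = 0.05. fail to reject H0.

tau_b = 0.0000 (C=18, D=18), p = 1.000000, fail to reject H0.


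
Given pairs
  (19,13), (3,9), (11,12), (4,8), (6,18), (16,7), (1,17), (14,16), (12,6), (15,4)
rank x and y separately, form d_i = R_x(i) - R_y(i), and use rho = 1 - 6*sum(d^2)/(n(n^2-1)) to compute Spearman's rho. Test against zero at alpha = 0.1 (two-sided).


Step 1: Rank x and y separately (midranks; no ties here).
rank(x): 19->10, 3->2, 11->5, 4->3, 6->4, 16->9, 1->1, 14->7, 12->6, 15->8
rank(y): 13->7, 9->5, 12->6, 8->4, 18->10, 7->3, 17->9, 16->8, 6->2, 4->1
Step 2: d_i = R_x(i) - R_y(i); compute d_i^2.
  (10-7)^2=9, (2-5)^2=9, (5-6)^2=1, (3-4)^2=1, (4-10)^2=36, (9-3)^2=36, (1-9)^2=64, (7-8)^2=1, (6-2)^2=16, (8-1)^2=49
sum(d^2) = 222.
Step 3: rho = 1 - 6*222 / (10*(10^2 - 1)) = 1 - 1332/990 = -0.345455.
Step 4: Under H0, t = rho * sqrt((n-2)/(1-rho^2)) = -1.0412 ~ t(8).
Step 5: Two-sided p-value from the t-distribution with 8 df = 0.328227.
Step 6: alpha = 0.1. fail to reject H0.

rho = -0.3455, p = 0.328227, fail to reject H0 at alpha = 0.1.


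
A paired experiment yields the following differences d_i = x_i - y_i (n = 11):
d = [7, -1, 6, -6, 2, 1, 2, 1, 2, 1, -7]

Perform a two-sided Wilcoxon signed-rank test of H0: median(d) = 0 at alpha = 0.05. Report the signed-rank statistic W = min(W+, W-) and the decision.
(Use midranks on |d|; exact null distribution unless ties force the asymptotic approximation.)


Step 1: Drop any zero differences (none here) and take |d_i|.
|d| = [7, 1, 6, 6, 2, 1, 2, 1, 2, 1, 7]
Step 2: Midrank |d_i| (ties get averaged ranks).
ranks: |7|->10.5, |1|->2.5, |6|->8.5, |6|->8.5, |2|->6, |1|->2.5, |2|->6, |1|->2.5, |2|->6, |1|->2.5, |7|->10.5
Step 3: Attach original signs; sum ranks with positive sign and with negative sign.
W+ = 10.5 + 8.5 + 6 + 2.5 + 6 + 2.5 + 6 + 2.5 = 44.5
W- = 2.5 + 8.5 + 10.5 = 21.5
(Check: W+ + W- = 66 should equal n(n+1)/2 = 66.)
Step 4: Test statistic W = min(W+, W-) = 21.5.
Step 5: Ties in |d|, so use the tie-corrected normal approximation.
        E[W] = n(n+1)/4 = 11*12/4 = 33.
        Tie groups: |d|=1 (t=4), |d|=2 (t=3), |d|=6 (t=2), |d|=7 (t=2); sum(t^3 - t) = 96.
        Var[W] = n(n+1)(2n+1)/24 - sum(t^3-t)/48 = 3036/24 - 96/48 = 124.5.
        z = (W - E[W]) / sqrt(Var[W]) = (21.5 - 33) / 11.1580 = -1.0307.
        Two-sided p = 2*Phi(z) = 0.302703.
Step 6: alpha = 0.05. fail to reject H0.

W+ = 44.5, W- = 21.5, W = min = 21.5, p = 0.302703, fail to reject H0.


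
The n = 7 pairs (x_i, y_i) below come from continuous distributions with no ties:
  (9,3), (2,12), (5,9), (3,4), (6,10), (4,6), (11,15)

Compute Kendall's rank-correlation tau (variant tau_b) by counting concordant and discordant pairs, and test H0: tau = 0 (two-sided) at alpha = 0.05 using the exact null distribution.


Step 1: Enumerate the 21 unordered pairs (i,j) with i<j and classify each by sign(x_j-x_i) * sign(y_j-y_i).
  (1,2):dx=-7,dy=+9->D; (1,3):dx=-4,dy=+6->D; (1,4):dx=-6,dy=+1->D; (1,5):dx=-3,dy=+7->D
  (1,6):dx=-5,dy=+3->D; (1,7):dx=+2,dy=+12->C; (2,3):dx=+3,dy=-3->D; (2,4):dx=+1,dy=-8->D
  (2,5):dx=+4,dy=-2->D; (2,6):dx=+2,dy=-6->D; (2,7):dx=+9,dy=+3->C; (3,4):dx=-2,dy=-5->C
  (3,5):dx=+1,dy=+1->C; (3,6):dx=-1,dy=-3->C; (3,7):dx=+6,dy=+6->C; (4,5):dx=+3,dy=+6->C
  (4,6):dx=+1,dy=+2->C; (4,7):dx=+8,dy=+11->C; (5,6):dx=-2,dy=-4->C; (5,7):dx=+5,dy=+5->C
  (6,7):dx=+7,dy=+9->C
Step 2: C = 12, D = 9, total pairs = 21.
Step 3: tau = (C - D)/(n(n-1)/2) = (12 - 9)/21 = 0.142857.
Step 4: Exact two-sided p-value (enumerate n! = 5040 permutations of y under H0): p = 0.772619.
Step 5: alpha = 0.05. fail to reject H0.

tau_b = 0.1429 (C=12, D=9), p = 0.772619, fail to reject H0.


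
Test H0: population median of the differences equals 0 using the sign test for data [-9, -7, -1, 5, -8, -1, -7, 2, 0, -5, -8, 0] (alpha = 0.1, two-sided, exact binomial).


Step 1: Discard zero differences. Original n = 12; n_eff = number of nonzero differences = 10.
Nonzero differences (with sign): -9, -7, -1, +5, -8, -1, -7, +2, -5, -8
Step 2: Count signs: positive = 2, negative = 8.
Step 3: Under H0: P(positive) = 0.5, so the number of positives S ~ Bin(10, 0.5).
Step 4: Two-sided exact p-value = sum of Bin(10,0.5) probabilities at or below the observed probability = 0.109375.
Step 5: alpha = 0.1. fail to reject H0.

n_eff = 10, pos = 2, neg = 8, p = 0.109375, fail to reject H0.


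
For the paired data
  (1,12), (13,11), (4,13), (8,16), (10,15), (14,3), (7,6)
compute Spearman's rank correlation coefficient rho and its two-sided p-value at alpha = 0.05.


Step 1: Rank x and y separately (midranks; no ties here).
rank(x): 1->1, 13->6, 4->2, 8->4, 10->5, 14->7, 7->3
rank(y): 12->4, 11->3, 13->5, 16->7, 15->6, 3->1, 6->2
Step 2: d_i = R_x(i) - R_y(i); compute d_i^2.
  (1-4)^2=9, (6-3)^2=9, (2-5)^2=9, (4-7)^2=9, (5-6)^2=1, (7-1)^2=36, (3-2)^2=1
sum(d^2) = 74.
Step 3: rho = 1 - 6*74 / (7*(7^2 - 1)) = 1 - 444/336 = -0.321429.
Step 4: Under H0, t = rho * sqrt((n-2)/(1-rho^2)) = -0.7590 ~ t(5).
Step 5: Two-sided p-value from the t-distribution with 5 df = 0.482072.
Step 6: alpha = 0.05. fail to reject H0.

rho = -0.3214, p = 0.482072, fail to reject H0 at alpha = 0.05.


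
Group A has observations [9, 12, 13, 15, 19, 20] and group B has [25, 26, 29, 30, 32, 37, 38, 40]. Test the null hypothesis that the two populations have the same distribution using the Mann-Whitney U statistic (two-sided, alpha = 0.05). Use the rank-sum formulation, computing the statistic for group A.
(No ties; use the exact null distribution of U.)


Step 1: Combine and sort all 14 observations; assign midranks.
sorted (value, group): (9,X), (12,X), (13,X), (15,X), (19,X), (20,X), (25,Y), (26,Y), (29,Y), (30,Y), (32,Y), (37,Y), (38,Y), (40,Y)
ranks: 9->1, 12->2, 13->3, 15->4, 19->5, 20->6, 25->7, 26->8, 29->9, 30->10, 32->11, 37->12, 38->13, 40->14
Step 2: Rank sum for X: R1 = 1 + 2 + 3 + 4 + 5 + 6 = 21.
Step 3: U_X = R1 - n1(n1+1)/2 = 21 - 6*7/2 = 21 - 21 = 0.
       U_Y = n1*n2 - U_X = 48 - 0 = 48.
Step 4: No ties, so the exact null distribution of U (based on enumerating the C(14,6) = 3003 equally likely rank assignments) gives the two-sided p-value.
Step 5: p-value = 0.000666; compare to alpha = 0.05. reject H0.

U_X = 0, p = 0.000666, reject H0 at alpha = 0.05.


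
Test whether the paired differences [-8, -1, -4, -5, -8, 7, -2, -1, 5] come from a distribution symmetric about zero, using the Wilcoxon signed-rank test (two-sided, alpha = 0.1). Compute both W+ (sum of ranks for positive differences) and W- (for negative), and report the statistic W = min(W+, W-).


Step 1: Drop any zero differences (none here) and take |d_i|.
|d| = [8, 1, 4, 5, 8, 7, 2, 1, 5]
Step 2: Midrank |d_i| (ties get averaged ranks).
ranks: |8|->8.5, |1|->1.5, |4|->4, |5|->5.5, |8|->8.5, |7|->7, |2|->3, |1|->1.5, |5|->5.5
Step 3: Attach original signs; sum ranks with positive sign and with negative sign.
W+ = 7 + 5.5 = 12.5
W- = 8.5 + 1.5 + 4 + 5.5 + 8.5 + 3 + 1.5 = 32.5
(Check: W+ + W- = 45 should equal n(n+1)/2 = 45.)
Step 4: Test statistic W = min(W+, W-) = 12.5.
Step 5: Ties in |d|, so use the tie-corrected normal approximation.
        E[W] = n(n+1)/4 = 9*10/4 = 22.5.
        Tie groups: |d|=1 (t=2), |d|=5 (t=2), |d|=8 (t=2); sum(t^3 - t) = 18.
        Var[W] = n(n+1)(2n+1)/24 - sum(t^3-t)/48 = 1710/24 - 18/48 = 70.875.
        z = (W - E[W]) / sqrt(Var[W]) = (12.5 - 22.5) / 8.4187 = -1.1878.
        Two-sided p = 2*Phi(z) = 0.234901.
Step 6: alpha = 0.1. fail to reject H0.

W+ = 12.5, W- = 32.5, W = min = 12.5, p = 0.234901, fail to reject H0.


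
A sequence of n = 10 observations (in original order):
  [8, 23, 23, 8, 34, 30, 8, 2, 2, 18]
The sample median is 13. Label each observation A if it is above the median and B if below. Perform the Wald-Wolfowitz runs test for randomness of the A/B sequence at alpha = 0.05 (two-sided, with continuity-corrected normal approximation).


Step 1: Compute median = 13; label A = above, B = below.
Labels in order: BAABAABBBA  (n_A = 5, n_B = 5)
Step 2: Count runs R = 6.
Step 3: Under H0 (random ordering), E[R] = 2*n_A*n_B/(n_A+n_B) + 1 = 2*5*5/10 + 1 = 6.0000.
        Var[R] = 2*n_A*n_B*(2*n_A*n_B - n_A - n_B) / ((n_A+n_B)^2 * (n_A+n_B-1)) = 2000/900 = 2.2222.
        SD[R] = 1.4907.
Step 4: R = E[R], so z = 0 with no continuity correction.
Step 5: Two-sided p-value via normal approximation = 2*(1 - Phi(|z|)) = 1.000000.
Step 6: alpha = 0.05. fail to reject H0.

R = 6, z = 0.0000, p = 1.000000, fail to reject H0.


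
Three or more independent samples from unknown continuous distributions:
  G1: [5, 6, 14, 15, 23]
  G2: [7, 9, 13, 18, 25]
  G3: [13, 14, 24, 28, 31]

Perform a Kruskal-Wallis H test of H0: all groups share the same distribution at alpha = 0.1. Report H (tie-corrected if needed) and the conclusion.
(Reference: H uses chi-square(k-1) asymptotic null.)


Step 1: Combine all N = 15 observations and assign midranks.
sorted (value, group, rank): (5,G1,1), (6,G1,2), (7,G2,3), (9,G2,4), (13,G2,5.5), (13,G3,5.5), (14,G1,7.5), (14,G3,7.5), (15,G1,9), (18,G2,10), (23,G1,11), (24,G3,12), (25,G2,13), (28,G3,14), (31,G3,15)
Step 2: Sum ranks within each group.
R_1 = 30.5 (n_1 = 5)
R_2 = 35.5 (n_2 = 5)
R_3 = 54 (n_3 = 5)
Step 3: H = 12/(N(N+1)) * sum(R_i^2/n_i) - 3(N+1)
     = 12/(15*16) * (30.5^2/5 + 35.5^2/5 + 54^2/5) - 3*16
     = 0.050000 * 1021.3 - 48
     = 3.065000.
Step 4: Ties present; correction factor C = 1 - 12/(15^3 - 15) = 0.996429. Corrected H = 3.065000 / 0.996429 = 3.075986.
Step 5: Under H0, H ~ chi^2(2); p-value = 0.214812.
Step 6: alpha = 0.1. fail to reject H0.

H = 3.0760, df = 2, p = 0.214812, fail to reject H0.


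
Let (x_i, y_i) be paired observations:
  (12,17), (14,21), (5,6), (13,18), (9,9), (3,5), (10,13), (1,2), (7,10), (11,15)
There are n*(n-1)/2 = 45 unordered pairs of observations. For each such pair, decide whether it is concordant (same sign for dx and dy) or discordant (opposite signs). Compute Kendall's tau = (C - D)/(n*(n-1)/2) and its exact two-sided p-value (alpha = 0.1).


Step 1: Enumerate the 45 unordered pairs (i,j) with i<j and classify each by sign(x_j-x_i) * sign(y_j-y_i).
  (1,2):dx=+2,dy=+4->C; (1,3):dx=-7,dy=-11->C; (1,4):dx=+1,dy=+1->C; (1,5):dx=-3,dy=-8->C
  (1,6):dx=-9,dy=-12->C; (1,7):dx=-2,dy=-4->C; (1,8):dx=-11,dy=-15->C; (1,9):dx=-5,dy=-7->C
  (1,10):dx=-1,dy=-2->C; (2,3):dx=-9,dy=-15->C; (2,4):dx=-1,dy=-3->C; (2,5):dx=-5,dy=-12->C
  (2,6):dx=-11,dy=-16->C; (2,7):dx=-4,dy=-8->C; (2,8):dx=-13,dy=-19->C; (2,9):dx=-7,dy=-11->C
  (2,10):dx=-3,dy=-6->C; (3,4):dx=+8,dy=+12->C; (3,5):dx=+4,dy=+3->C; (3,6):dx=-2,dy=-1->C
  (3,7):dx=+5,dy=+7->C; (3,8):dx=-4,dy=-4->C; (3,9):dx=+2,dy=+4->C; (3,10):dx=+6,dy=+9->C
  (4,5):dx=-4,dy=-9->C; (4,6):dx=-10,dy=-13->C; (4,7):dx=-3,dy=-5->C; (4,8):dx=-12,dy=-16->C
  (4,9):dx=-6,dy=-8->C; (4,10):dx=-2,dy=-3->C; (5,6):dx=-6,dy=-4->C; (5,7):dx=+1,dy=+4->C
  (5,8):dx=-8,dy=-7->C; (5,9):dx=-2,dy=+1->D; (5,10):dx=+2,dy=+6->C; (6,7):dx=+7,dy=+8->C
  (6,8):dx=-2,dy=-3->C; (6,9):dx=+4,dy=+5->C; (6,10):dx=+8,dy=+10->C; (7,8):dx=-9,dy=-11->C
  (7,9):dx=-3,dy=-3->C; (7,10):dx=+1,dy=+2->C; (8,9):dx=+6,dy=+8->C; (8,10):dx=+10,dy=+13->C
  (9,10):dx=+4,dy=+5->C
Step 2: C = 44, D = 1, total pairs = 45.
Step 3: tau = (C - D)/(n(n-1)/2) = (44 - 1)/45 = 0.955556.
Step 4: Exact two-sided p-value (enumerate n! = 3628800 permutations of y under H0): p = 0.000006.
Step 5: alpha = 0.1. reject H0.

tau_b = 0.9556 (C=44, D=1), p = 0.000006, reject H0.


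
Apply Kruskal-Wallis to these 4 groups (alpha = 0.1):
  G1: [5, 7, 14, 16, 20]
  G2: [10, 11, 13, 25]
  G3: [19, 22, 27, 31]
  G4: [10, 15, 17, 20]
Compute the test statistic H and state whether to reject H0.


Step 1: Combine all N = 17 observations and assign midranks.
sorted (value, group, rank): (5,G1,1), (7,G1,2), (10,G2,3.5), (10,G4,3.5), (11,G2,5), (13,G2,6), (14,G1,7), (15,G4,8), (16,G1,9), (17,G4,10), (19,G3,11), (20,G1,12.5), (20,G4,12.5), (22,G3,14), (25,G2,15), (27,G3,16), (31,G3,17)
Step 2: Sum ranks within each group.
R_1 = 31.5 (n_1 = 5)
R_2 = 29.5 (n_2 = 4)
R_3 = 58 (n_3 = 4)
R_4 = 34 (n_4 = 4)
Step 3: H = 12/(N(N+1)) * sum(R_i^2/n_i) - 3(N+1)
     = 12/(17*18) * (31.5^2/5 + 29.5^2/4 + 58^2/4 + 34^2/4) - 3*18
     = 0.039216 * 1546.01 - 54
     = 6.627941.
Step 4: Ties present; correction factor C = 1 - 12/(17^3 - 17) = 0.997549. Corrected H = 6.627941 / 0.997549 = 6.644226.
Step 5: Under H0, H ~ chi^2(3); p-value = 0.084145.
Step 6: alpha = 0.1. reject H0.

H = 6.6442, df = 3, p = 0.084145, reject H0.


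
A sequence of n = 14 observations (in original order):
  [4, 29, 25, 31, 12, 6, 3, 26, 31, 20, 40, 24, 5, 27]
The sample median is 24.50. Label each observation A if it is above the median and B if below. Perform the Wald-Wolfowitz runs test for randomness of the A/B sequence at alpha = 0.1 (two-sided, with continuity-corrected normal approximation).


Step 1: Compute median = 24.50; label A = above, B = below.
Labels in order: BAAABBBAABABBA  (n_A = 7, n_B = 7)
Step 2: Count runs R = 8.
Step 3: Under H0 (random ordering), E[R] = 2*n_A*n_B/(n_A+n_B) + 1 = 2*7*7/14 + 1 = 8.0000.
        Var[R] = 2*n_A*n_B*(2*n_A*n_B - n_A - n_B) / ((n_A+n_B)^2 * (n_A+n_B-1)) = 8232/2548 = 3.2308.
        SD[R] = 1.7974.
Step 4: R = E[R], so z = 0 with no continuity correction.
Step 5: Two-sided p-value via normal approximation = 2*(1 - Phi(|z|)) = 1.000000.
Step 6: alpha = 0.1. fail to reject H0.

R = 8, z = 0.0000, p = 1.000000, fail to reject H0.


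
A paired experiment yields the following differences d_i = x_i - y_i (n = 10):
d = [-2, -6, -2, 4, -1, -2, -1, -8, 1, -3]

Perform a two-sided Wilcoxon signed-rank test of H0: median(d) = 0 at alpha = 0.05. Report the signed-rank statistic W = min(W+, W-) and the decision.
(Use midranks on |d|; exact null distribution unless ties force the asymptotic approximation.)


Step 1: Drop any zero differences (none here) and take |d_i|.
|d| = [2, 6, 2, 4, 1, 2, 1, 8, 1, 3]
Step 2: Midrank |d_i| (ties get averaged ranks).
ranks: |2|->5, |6|->9, |2|->5, |4|->8, |1|->2, |2|->5, |1|->2, |8|->10, |1|->2, |3|->7
Step 3: Attach original signs; sum ranks with positive sign and with negative sign.
W+ = 8 + 2 = 10
W- = 5 + 9 + 5 + 2 + 5 + 2 + 10 + 7 = 45
(Check: W+ + W- = 55 should equal n(n+1)/2 = 55.)
Step 4: Test statistic W = min(W+, W-) = 10.
Step 5: Ties in |d|, so use the tie-corrected normal approximation.
        E[W] = n(n+1)/4 = 10*11/4 = 27.5.
        Tie groups: |d|=1 (t=3), |d|=2 (t=3); sum(t^3 - t) = 48.
        Var[W] = n(n+1)(2n+1)/24 - sum(t^3-t)/48 = 2310/24 - 48/48 = 95.25.
        z = (W - E[W]) / sqrt(Var[W]) = (10 - 27.5) / 9.7596 = -1.7931.
        Two-sided p = 2*Phi(z) = 0.072956.
Step 6: alpha = 0.05. fail to reject H0.

W+ = 10, W- = 45, W = min = 10, p = 0.072956, fail to reject H0.


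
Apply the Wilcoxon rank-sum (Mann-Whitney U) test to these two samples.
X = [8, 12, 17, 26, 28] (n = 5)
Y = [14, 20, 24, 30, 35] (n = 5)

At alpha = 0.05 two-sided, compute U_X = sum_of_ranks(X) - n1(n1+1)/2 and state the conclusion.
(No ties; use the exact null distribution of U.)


Step 1: Combine and sort all 10 observations; assign midranks.
sorted (value, group): (8,X), (12,X), (14,Y), (17,X), (20,Y), (24,Y), (26,X), (28,X), (30,Y), (35,Y)
ranks: 8->1, 12->2, 14->3, 17->4, 20->5, 24->6, 26->7, 28->8, 30->9, 35->10
Step 2: Rank sum for X: R1 = 1 + 2 + 4 + 7 + 8 = 22.
Step 3: U_X = R1 - n1(n1+1)/2 = 22 - 5*6/2 = 22 - 15 = 7.
       U_Y = n1*n2 - U_X = 25 - 7 = 18.
Step 4: No ties, so the exact null distribution of U (based on enumerating the C(10,5) = 252 equally likely rank assignments) gives the two-sided p-value.
Step 5: p-value = 0.309524; compare to alpha = 0.05. fail to reject H0.

U_X = 7, p = 0.309524, fail to reject H0 at alpha = 0.05.


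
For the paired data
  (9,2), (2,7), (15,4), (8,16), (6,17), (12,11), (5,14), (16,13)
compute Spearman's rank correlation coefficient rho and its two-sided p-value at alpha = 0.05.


Step 1: Rank x and y separately (midranks; no ties here).
rank(x): 9->5, 2->1, 15->7, 8->4, 6->3, 12->6, 5->2, 16->8
rank(y): 2->1, 7->3, 4->2, 16->7, 17->8, 11->4, 14->6, 13->5
Step 2: d_i = R_x(i) - R_y(i); compute d_i^2.
  (5-1)^2=16, (1-3)^2=4, (7-2)^2=25, (4-7)^2=9, (3-8)^2=25, (6-4)^2=4, (2-6)^2=16, (8-5)^2=9
sum(d^2) = 108.
Step 3: rho = 1 - 6*108 / (8*(8^2 - 1)) = 1 - 648/504 = -0.285714.
Step 4: Under H0, t = rho * sqrt((n-2)/(1-rho^2)) = -0.7303 ~ t(6).
Step 5: Two-sided p-value from the t-distribution with 6 df = 0.492726.
Step 6: alpha = 0.05. fail to reject H0.

rho = -0.2857, p = 0.492726, fail to reject H0 at alpha = 0.05.


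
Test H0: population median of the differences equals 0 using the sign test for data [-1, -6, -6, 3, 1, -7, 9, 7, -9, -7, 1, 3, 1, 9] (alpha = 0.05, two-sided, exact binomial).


Step 1: Discard zero differences. Original n = 14; n_eff = number of nonzero differences = 14.
Nonzero differences (with sign): -1, -6, -6, +3, +1, -7, +9, +7, -9, -7, +1, +3, +1, +9
Step 2: Count signs: positive = 8, negative = 6.
Step 3: Under H0: P(positive) = 0.5, so the number of positives S ~ Bin(14, 0.5).
Step 4: Two-sided exact p-value = sum of Bin(14,0.5) probabilities at or below the observed probability = 0.790527.
Step 5: alpha = 0.05. fail to reject H0.

n_eff = 14, pos = 8, neg = 6, p = 0.790527, fail to reject H0.


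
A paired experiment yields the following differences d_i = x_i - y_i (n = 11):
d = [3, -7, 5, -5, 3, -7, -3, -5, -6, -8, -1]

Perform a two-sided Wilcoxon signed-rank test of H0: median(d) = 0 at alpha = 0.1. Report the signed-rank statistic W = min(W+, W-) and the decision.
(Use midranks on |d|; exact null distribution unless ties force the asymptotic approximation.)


Step 1: Drop any zero differences (none here) and take |d_i|.
|d| = [3, 7, 5, 5, 3, 7, 3, 5, 6, 8, 1]
Step 2: Midrank |d_i| (ties get averaged ranks).
ranks: |3|->3, |7|->9.5, |5|->6, |5|->6, |3|->3, |7|->9.5, |3|->3, |5|->6, |6|->8, |8|->11, |1|->1
Step 3: Attach original signs; sum ranks with positive sign and with negative sign.
W+ = 3 + 6 + 3 = 12
W- = 9.5 + 6 + 9.5 + 3 + 6 + 8 + 11 + 1 = 54
(Check: W+ + W- = 66 should equal n(n+1)/2 = 66.)
Step 4: Test statistic W = min(W+, W-) = 12.
Step 5: Ties in |d|, so use the tie-corrected normal approximation.
        E[W] = n(n+1)/4 = 11*12/4 = 33.
        Tie groups: |d|=3 (t=3), |d|=5 (t=3), |d|=7 (t=2); sum(t^3 - t) = 54.
        Var[W] = n(n+1)(2n+1)/24 - sum(t^3-t)/48 = 3036/24 - 54/48 = 125.375.
        z = (W - E[W]) / sqrt(Var[W]) = (12 - 33) / 11.1971 = -1.8755.
        Two-sided p = 2*Phi(z) = 0.060726.
Step 6: alpha = 0.1. reject H0.

W+ = 12, W- = 54, W = min = 12, p = 0.060726, reject H0.


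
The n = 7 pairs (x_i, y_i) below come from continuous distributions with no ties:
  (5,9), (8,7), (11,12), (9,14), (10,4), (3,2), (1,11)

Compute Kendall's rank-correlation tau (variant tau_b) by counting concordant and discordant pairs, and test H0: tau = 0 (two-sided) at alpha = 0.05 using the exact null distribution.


Step 1: Enumerate the 21 unordered pairs (i,j) with i<j and classify each by sign(x_j-x_i) * sign(y_j-y_i).
  (1,2):dx=+3,dy=-2->D; (1,3):dx=+6,dy=+3->C; (1,4):dx=+4,dy=+5->C; (1,5):dx=+5,dy=-5->D
  (1,6):dx=-2,dy=-7->C; (1,7):dx=-4,dy=+2->D; (2,3):dx=+3,dy=+5->C; (2,4):dx=+1,dy=+7->C
  (2,5):dx=+2,dy=-3->D; (2,6):dx=-5,dy=-5->C; (2,7):dx=-7,dy=+4->D; (3,4):dx=-2,dy=+2->D
  (3,5):dx=-1,dy=-8->C; (3,6):dx=-8,dy=-10->C; (3,7):dx=-10,dy=-1->C; (4,5):dx=+1,dy=-10->D
  (4,6):dx=-6,dy=-12->C; (4,7):dx=-8,dy=-3->C; (5,6):dx=-7,dy=-2->C; (5,7):dx=-9,dy=+7->D
  (6,7):dx=-2,dy=+9->D
Step 2: C = 12, D = 9, total pairs = 21.
Step 3: tau = (C - D)/(n(n-1)/2) = (12 - 9)/21 = 0.142857.
Step 4: Exact two-sided p-value (enumerate n! = 5040 permutations of y under H0): p = 0.772619.
Step 5: alpha = 0.05. fail to reject H0.

tau_b = 0.1429 (C=12, D=9), p = 0.772619, fail to reject H0.


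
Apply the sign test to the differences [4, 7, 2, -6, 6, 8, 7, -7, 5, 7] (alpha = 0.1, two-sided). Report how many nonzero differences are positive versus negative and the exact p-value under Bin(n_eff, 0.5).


Step 1: Discard zero differences. Original n = 10; n_eff = number of nonzero differences = 10.
Nonzero differences (with sign): +4, +7, +2, -6, +6, +8, +7, -7, +5, +7
Step 2: Count signs: positive = 8, negative = 2.
Step 3: Under H0: P(positive) = 0.5, so the number of positives S ~ Bin(10, 0.5).
Step 4: Two-sided exact p-value = sum of Bin(10,0.5) probabilities at or below the observed probability = 0.109375.
Step 5: alpha = 0.1. fail to reject H0.

n_eff = 10, pos = 8, neg = 2, p = 0.109375, fail to reject H0.


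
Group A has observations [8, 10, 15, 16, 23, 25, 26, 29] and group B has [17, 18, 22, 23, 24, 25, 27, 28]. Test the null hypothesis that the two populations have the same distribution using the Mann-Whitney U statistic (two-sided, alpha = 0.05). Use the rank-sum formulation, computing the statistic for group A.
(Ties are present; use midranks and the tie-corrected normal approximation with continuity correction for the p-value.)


Step 1: Combine and sort all 16 observations; assign midranks.
sorted (value, group): (8,X), (10,X), (15,X), (16,X), (17,Y), (18,Y), (22,Y), (23,X), (23,Y), (24,Y), (25,X), (25,Y), (26,X), (27,Y), (28,Y), (29,X)
ranks: 8->1, 10->2, 15->3, 16->4, 17->5, 18->6, 22->7, 23->8.5, 23->8.5, 24->10, 25->11.5, 25->11.5, 26->13, 27->14, 28->15, 29->16
Step 2: Rank sum for X: R1 = 1 + 2 + 3 + 4 + 8.5 + 11.5 + 13 + 16 = 59.
Step 3: U_X = R1 - n1(n1+1)/2 = 59 - 8*9/2 = 59 - 36 = 23.
       U_Y = n1*n2 - U_X = 64 - 23 = 41.
Step 4: Ties are present, so use the tie-corrected normal approximation (with continuity correction) for the p-value.
Step 5: p-value = 0.371325; compare to alpha = 0.05. fail to reject H0.

U_X = 23, p = 0.371325, fail to reject H0 at alpha = 0.05.


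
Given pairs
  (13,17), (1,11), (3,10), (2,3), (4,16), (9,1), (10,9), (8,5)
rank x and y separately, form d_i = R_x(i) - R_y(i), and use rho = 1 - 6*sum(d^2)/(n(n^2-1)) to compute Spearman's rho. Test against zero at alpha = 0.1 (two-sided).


Step 1: Rank x and y separately (midranks; no ties here).
rank(x): 13->8, 1->1, 3->3, 2->2, 4->4, 9->6, 10->7, 8->5
rank(y): 17->8, 11->6, 10->5, 3->2, 16->7, 1->1, 9->4, 5->3
Step 2: d_i = R_x(i) - R_y(i); compute d_i^2.
  (8-8)^2=0, (1-6)^2=25, (3-5)^2=4, (2-2)^2=0, (4-7)^2=9, (6-1)^2=25, (7-4)^2=9, (5-3)^2=4
sum(d^2) = 76.
Step 3: rho = 1 - 6*76 / (8*(8^2 - 1)) = 1 - 456/504 = 0.095238.
Step 4: Under H0, t = rho * sqrt((n-2)/(1-rho^2)) = 0.2343 ~ t(6).
Step 5: Two-sided p-value from the t-distribution with 6 df = 0.822505.
Step 6: alpha = 0.1. fail to reject H0.

rho = 0.0952, p = 0.822505, fail to reject H0 at alpha = 0.1.


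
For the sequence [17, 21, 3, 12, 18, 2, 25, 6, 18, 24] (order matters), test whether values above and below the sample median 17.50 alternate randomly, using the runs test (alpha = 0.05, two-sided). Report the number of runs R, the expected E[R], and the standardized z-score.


Step 1: Compute median = 17.50; label A = above, B = below.
Labels in order: BABBABABAA  (n_A = 5, n_B = 5)
Step 2: Count runs R = 8.
Step 3: Under H0 (random ordering), E[R] = 2*n_A*n_B/(n_A+n_B) + 1 = 2*5*5/10 + 1 = 6.0000.
        Var[R] = 2*n_A*n_B*(2*n_A*n_B - n_A - n_B) / ((n_A+n_B)^2 * (n_A+n_B-1)) = 2000/900 = 2.2222.
        SD[R] = 1.4907.
Step 4: Continuity-corrected z = (R - 0.5 - E[R]) / SD[R] = (8 - 0.5 - 6.0000) / 1.4907 = 1.0062.
Step 5: Two-sided p-value via normal approximation = 2*(1 - Phi(|z|)) = 0.314305.
Step 6: alpha = 0.05. fail to reject H0.

R = 8, z = 1.0062, p = 0.314305, fail to reject H0.


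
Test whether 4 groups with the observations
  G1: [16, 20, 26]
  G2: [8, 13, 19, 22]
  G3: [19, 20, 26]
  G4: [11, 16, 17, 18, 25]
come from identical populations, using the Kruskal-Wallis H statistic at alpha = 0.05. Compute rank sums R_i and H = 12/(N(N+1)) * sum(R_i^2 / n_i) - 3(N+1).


Step 1: Combine all N = 15 observations and assign midranks.
sorted (value, group, rank): (8,G2,1), (11,G4,2), (13,G2,3), (16,G1,4.5), (16,G4,4.5), (17,G4,6), (18,G4,7), (19,G2,8.5), (19,G3,8.5), (20,G1,10.5), (20,G3,10.5), (22,G2,12), (25,G4,13), (26,G1,14.5), (26,G3,14.5)
Step 2: Sum ranks within each group.
R_1 = 29.5 (n_1 = 3)
R_2 = 24.5 (n_2 = 4)
R_3 = 33.5 (n_3 = 3)
R_4 = 32.5 (n_4 = 5)
Step 3: H = 12/(N(N+1)) * sum(R_i^2/n_i) - 3(N+1)
     = 12/(15*16) * (29.5^2/3 + 24.5^2/4 + 33.5^2/3 + 32.5^2/5) - 3*16
     = 0.050000 * 1025.48 - 48
     = 3.273958.
Step 4: Ties present; correction factor C = 1 - 24/(15^3 - 15) = 0.992857. Corrected H = 3.273958 / 0.992857 = 3.297512.
Step 5: Under H0, H ~ chi^2(3); p-value = 0.347989.
Step 6: alpha = 0.05. fail to reject H0.

H = 3.2975, df = 3, p = 0.347989, fail to reject H0.


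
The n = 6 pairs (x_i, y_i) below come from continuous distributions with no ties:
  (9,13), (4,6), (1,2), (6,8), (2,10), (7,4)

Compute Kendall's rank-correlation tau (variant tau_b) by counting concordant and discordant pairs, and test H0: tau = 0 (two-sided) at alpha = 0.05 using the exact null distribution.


Step 1: Enumerate the 15 unordered pairs (i,j) with i<j and classify each by sign(x_j-x_i) * sign(y_j-y_i).
  (1,2):dx=-5,dy=-7->C; (1,3):dx=-8,dy=-11->C; (1,4):dx=-3,dy=-5->C; (1,5):dx=-7,dy=-3->C
  (1,6):dx=-2,dy=-9->C; (2,3):dx=-3,dy=-4->C; (2,4):dx=+2,dy=+2->C; (2,5):dx=-2,dy=+4->D
  (2,6):dx=+3,dy=-2->D; (3,4):dx=+5,dy=+6->C; (3,5):dx=+1,dy=+8->C; (3,6):dx=+6,dy=+2->C
  (4,5):dx=-4,dy=+2->D; (4,6):dx=+1,dy=-4->D; (5,6):dx=+5,dy=-6->D
Step 2: C = 10, D = 5, total pairs = 15.
Step 3: tau = (C - D)/(n(n-1)/2) = (10 - 5)/15 = 0.333333.
Step 4: Exact two-sided p-value (enumerate n! = 720 permutations of y under H0): p = 0.469444.
Step 5: alpha = 0.05. fail to reject H0.

tau_b = 0.3333 (C=10, D=5), p = 0.469444, fail to reject H0.


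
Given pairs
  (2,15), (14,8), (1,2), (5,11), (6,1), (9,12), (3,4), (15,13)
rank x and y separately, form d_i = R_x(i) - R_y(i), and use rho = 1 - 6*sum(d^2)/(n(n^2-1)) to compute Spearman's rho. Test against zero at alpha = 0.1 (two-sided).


Step 1: Rank x and y separately (midranks; no ties here).
rank(x): 2->2, 14->7, 1->1, 5->4, 6->5, 9->6, 3->3, 15->8
rank(y): 15->8, 8->4, 2->2, 11->5, 1->1, 12->6, 4->3, 13->7
Step 2: d_i = R_x(i) - R_y(i); compute d_i^2.
  (2-8)^2=36, (7-4)^2=9, (1-2)^2=1, (4-5)^2=1, (5-1)^2=16, (6-6)^2=0, (3-3)^2=0, (8-7)^2=1
sum(d^2) = 64.
Step 3: rho = 1 - 6*64 / (8*(8^2 - 1)) = 1 - 384/504 = 0.238095.
Step 4: Under H0, t = rho * sqrt((n-2)/(1-rho^2)) = 0.6005 ~ t(6).
Step 5: Two-sided p-value from the t-distribution with 6 df = 0.570156.
Step 6: alpha = 0.1. fail to reject H0.

rho = 0.2381, p = 0.570156, fail to reject H0 at alpha = 0.1.


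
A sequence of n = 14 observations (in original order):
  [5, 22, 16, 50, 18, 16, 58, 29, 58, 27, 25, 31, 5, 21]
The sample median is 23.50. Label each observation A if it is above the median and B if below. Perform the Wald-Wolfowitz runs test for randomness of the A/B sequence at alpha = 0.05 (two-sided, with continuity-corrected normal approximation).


Step 1: Compute median = 23.50; label A = above, B = below.
Labels in order: BBBABBAAAAAABB  (n_A = 7, n_B = 7)
Step 2: Count runs R = 5.
Step 3: Under H0 (random ordering), E[R] = 2*n_A*n_B/(n_A+n_B) + 1 = 2*7*7/14 + 1 = 8.0000.
        Var[R] = 2*n_A*n_B*(2*n_A*n_B - n_A - n_B) / ((n_A+n_B)^2 * (n_A+n_B-1)) = 8232/2548 = 3.2308.
        SD[R] = 1.7974.
Step 4: Continuity-corrected z = (R + 0.5 - E[R]) / SD[R] = (5 + 0.5 - 8.0000) / 1.7974 = -1.3909.
Step 5: Two-sided p-value via normal approximation = 2*(1 - Phi(|z|)) = 0.164264.
Step 6: alpha = 0.05. fail to reject H0.

R = 5, z = -1.3909, p = 0.164264, fail to reject H0.


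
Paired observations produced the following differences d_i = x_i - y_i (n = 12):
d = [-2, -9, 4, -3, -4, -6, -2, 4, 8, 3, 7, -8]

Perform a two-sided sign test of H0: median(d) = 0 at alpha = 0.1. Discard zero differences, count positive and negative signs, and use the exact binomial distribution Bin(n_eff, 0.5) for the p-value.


Step 1: Discard zero differences. Original n = 12; n_eff = number of nonzero differences = 12.
Nonzero differences (with sign): -2, -9, +4, -3, -4, -6, -2, +4, +8, +3, +7, -8
Step 2: Count signs: positive = 5, negative = 7.
Step 3: Under H0: P(positive) = 0.5, so the number of positives S ~ Bin(12, 0.5).
Step 4: Two-sided exact p-value = sum of Bin(12,0.5) probabilities at or below the observed probability = 0.774414.
Step 5: alpha = 0.1. fail to reject H0.

n_eff = 12, pos = 5, neg = 7, p = 0.774414, fail to reject H0.


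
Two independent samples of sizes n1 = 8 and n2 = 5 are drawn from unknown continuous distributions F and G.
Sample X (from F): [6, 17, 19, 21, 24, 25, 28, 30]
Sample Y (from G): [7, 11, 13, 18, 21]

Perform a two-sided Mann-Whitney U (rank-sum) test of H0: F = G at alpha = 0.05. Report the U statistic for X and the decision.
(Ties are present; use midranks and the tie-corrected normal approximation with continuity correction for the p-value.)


Step 1: Combine and sort all 13 observations; assign midranks.
sorted (value, group): (6,X), (7,Y), (11,Y), (13,Y), (17,X), (18,Y), (19,X), (21,X), (21,Y), (24,X), (25,X), (28,X), (30,X)
ranks: 6->1, 7->2, 11->3, 13->4, 17->5, 18->6, 19->7, 21->8.5, 21->8.5, 24->10, 25->11, 28->12, 30->13
Step 2: Rank sum for X: R1 = 1 + 5 + 7 + 8.5 + 10 + 11 + 12 + 13 = 67.5.
Step 3: U_X = R1 - n1(n1+1)/2 = 67.5 - 8*9/2 = 67.5 - 36 = 31.5.
       U_Y = n1*n2 - U_X = 40 - 31.5 = 8.5.
Step 4: Ties are present, so use the tie-corrected normal approximation (with continuity correction) for the p-value.
Step 5: p-value = 0.106864; compare to alpha = 0.05. fail to reject H0.

U_X = 31.5, p = 0.106864, fail to reject H0 at alpha = 0.05.


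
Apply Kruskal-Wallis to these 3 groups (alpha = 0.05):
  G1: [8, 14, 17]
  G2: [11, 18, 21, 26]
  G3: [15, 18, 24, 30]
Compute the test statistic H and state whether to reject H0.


Step 1: Combine all N = 11 observations and assign midranks.
sorted (value, group, rank): (8,G1,1), (11,G2,2), (14,G1,3), (15,G3,4), (17,G1,5), (18,G2,6.5), (18,G3,6.5), (21,G2,8), (24,G3,9), (26,G2,10), (30,G3,11)
Step 2: Sum ranks within each group.
R_1 = 9 (n_1 = 3)
R_2 = 26.5 (n_2 = 4)
R_3 = 30.5 (n_3 = 4)
Step 3: H = 12/(N(N+1)) * sum(R_i^2/n_i) - 3(N+1)
     = 12/(11*12) * (9^2/3 + 26.5^2/4 + 30.5^2/4) - 3*12
     = 0.090909 * 435.125 - 36
     = 3.556818.
Step 4: Ties present; correction factor C = 1 - 6/(11^3 - 11) = 0.995455. Corrected H = 3.556818 / 0.995455 = 3.573059.
Step 5: Under H0, H ~ chi^2(2); p-value = 0.167541.
Step 6: alpha = 0.05. fail to reject H0.

H = 3.5731, df = 2, p = 0.167541, fail to reject H0.
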